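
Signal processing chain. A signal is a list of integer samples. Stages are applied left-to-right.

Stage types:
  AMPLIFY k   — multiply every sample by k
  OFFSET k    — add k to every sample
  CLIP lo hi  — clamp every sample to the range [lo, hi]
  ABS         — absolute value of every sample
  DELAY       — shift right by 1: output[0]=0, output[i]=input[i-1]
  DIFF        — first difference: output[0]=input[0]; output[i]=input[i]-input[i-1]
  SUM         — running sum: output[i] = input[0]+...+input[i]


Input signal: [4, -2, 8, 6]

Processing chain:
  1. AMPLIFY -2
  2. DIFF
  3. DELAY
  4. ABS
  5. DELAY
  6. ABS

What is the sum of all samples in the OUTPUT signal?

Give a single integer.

Answer: 20

Derivation:
Input: [4, -2, 8, 6]
Stage 1 (AMPLIFY -2): 4*-2=-8, -2*-2=4, 8*-2=-16, 6*-2=-12 -> [-8, 4, -16, -12]
Stage 2 (DIFF): s[0]=-8, 4--8=12, -16-4=-20, -12--16=4 -> [-8, 12, -20, 4]
Stage 3 (DELAY): [0, -8, 12, -20] = [0, -8, 12, -20] -> [0, -8, 12, -20]
Stage 4 (ABS): |0|=0, |-8|=8, |12|=12, |-20|=20 -> [0, 8, 12, 20]
Stage 5 (DELAY): [0, 0, 8, 12] = [0, 0, 8, 12] -> [0, 0, 8, 12]
Stage 6 (ABS): |0|=0, |0|=0, |8|=8, |12|=12 -> [0, 0, 8, 12]
Output sum: 20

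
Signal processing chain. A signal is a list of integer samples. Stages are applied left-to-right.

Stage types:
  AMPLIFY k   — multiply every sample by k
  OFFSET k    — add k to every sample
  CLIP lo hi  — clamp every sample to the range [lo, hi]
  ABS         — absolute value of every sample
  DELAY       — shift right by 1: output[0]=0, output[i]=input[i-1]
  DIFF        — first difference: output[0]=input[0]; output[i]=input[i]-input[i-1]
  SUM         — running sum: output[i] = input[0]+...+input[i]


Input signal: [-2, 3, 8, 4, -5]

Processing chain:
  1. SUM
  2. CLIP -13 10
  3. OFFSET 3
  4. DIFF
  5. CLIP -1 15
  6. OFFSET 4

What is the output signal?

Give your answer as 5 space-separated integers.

Input: [-2, 3, 8, 4, -5]
Stage 1 (SUM): sum[0..0]=-2, sum[0..1]=1, sum[0..2]=9, sum[0..3]=13, sum[0..4]=8 -> [-2, 1, 9, 13, 8]
Stage 2 (CLIP -13 10): clip(-2,-13,10)=-2, clip(1,-13,10)=1, clip(9,-13,10)=9, clip(13,-13,10)=10, clip(8,-13,10)=8 -> [-2, 1, 9, 10, 8]
Stage 3 (OFFSET 3): -2+3=1, 1+3=4, 9+3=12, 10+3=13, 8+3=11 -> [1, 4, 12, 13, 11]
Stage 4 (DIFF): s[0]=1, 4-1=3, 12-4=8, 13-12=1, 11-13=-2 -> [1, 3, 8, 1, -2]
Stage 5 (CLIP -1 15): clip(1,-1,15)=1, clip(3,-1,15)=3, clip(8,-1,15)=8, clip(1,-1,15)=1, clip(-2,-1,15)=-1 -> [1, 3, 8, 1, -1]
Stage 6 (OFFSET 4): 1+4=5, 3+4=7, 8+4=12, 1+4=5, -1+4=3 -> [5, 7, 12, 5, 3]

Answer: 5 7 12 5 3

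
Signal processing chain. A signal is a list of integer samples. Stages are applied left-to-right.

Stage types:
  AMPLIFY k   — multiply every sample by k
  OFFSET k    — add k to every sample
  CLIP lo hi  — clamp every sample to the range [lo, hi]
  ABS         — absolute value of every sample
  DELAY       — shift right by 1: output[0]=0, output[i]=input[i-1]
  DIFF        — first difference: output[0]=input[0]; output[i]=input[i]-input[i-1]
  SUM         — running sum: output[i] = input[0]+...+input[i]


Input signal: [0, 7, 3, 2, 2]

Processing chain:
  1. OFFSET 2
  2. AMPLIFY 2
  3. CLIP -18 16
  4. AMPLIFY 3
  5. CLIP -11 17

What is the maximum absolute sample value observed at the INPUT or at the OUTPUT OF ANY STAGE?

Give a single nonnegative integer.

Input: [0, 7, 3, 2, 2] (max |s|=7)
Stage 1 (OFFSET 2): 0+2=2, 7+2=9, 3+2=5, 2+2=4, 2+2=4 -> [2, 9, 5, 4, 4] (max |s|=9)
Stage 2 (AMPLIFY 2): 2*2=4, 9*2=18, 5*2=10, 4*2=8, 4*2=8 -> [4, 18, 10, 8, 8] (max |s|=18)
Stage 3 (CLIP -18 16): clip(4,-18,16)=4, clip(18,-18,16)=16, clip(10,-18,16)=10, clip(8,-18,16)=8, clip(8,-18,16)=8 -> [4, 16, 10, 8, 8] (max |s|=16)
Stage 4 (AMPLIFY 3): 4*3=12, 16*3=48, 10*3=30, 8*3=24, 8*3=24 -> [12, 48, 30, 24, 24] (max |s|=48)
Stage 5 (CLIP -11 17): clip(12,-11,17)=12, clip(48,-11,17)=17, clip(30,-11,17)=17, clip(24,-11,17)=17, clip(24,-11,17)=17 -> [12, 17, 17, 17, 17] (max |s|=17)
Overall max amplitude: 48

Answer: 48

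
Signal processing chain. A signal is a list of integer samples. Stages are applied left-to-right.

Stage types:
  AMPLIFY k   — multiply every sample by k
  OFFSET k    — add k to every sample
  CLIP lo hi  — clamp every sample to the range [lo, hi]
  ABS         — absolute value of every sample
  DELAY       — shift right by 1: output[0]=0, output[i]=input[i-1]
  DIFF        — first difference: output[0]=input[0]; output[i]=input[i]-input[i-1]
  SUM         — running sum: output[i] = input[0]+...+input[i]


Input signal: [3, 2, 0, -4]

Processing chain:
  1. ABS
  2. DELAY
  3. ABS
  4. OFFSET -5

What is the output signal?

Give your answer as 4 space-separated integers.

Input: [3, 2, 0, -4]
Stage 1 (ABS): |3|=3, |2|=2, |0|=0, |-4|=4 -> [3, 2, 0, 4]
Stage 2 (DELAY): [0, 3, 2, 0] = [0, 3, 2, 0] -> [0, 3, 2, 0]
Stage 3 (ABS): |0|=0, |3|=3, |2|=2, |0|=0 -> [0, 3, 2, 0]
Stage 4 (OFFSET -5): 0+-5=-5, 3+-5=-2, 2+-5=-3, 0+-5=-5 -> [-5, -2, -3, -5]

Answer: -5 -2 -3 -5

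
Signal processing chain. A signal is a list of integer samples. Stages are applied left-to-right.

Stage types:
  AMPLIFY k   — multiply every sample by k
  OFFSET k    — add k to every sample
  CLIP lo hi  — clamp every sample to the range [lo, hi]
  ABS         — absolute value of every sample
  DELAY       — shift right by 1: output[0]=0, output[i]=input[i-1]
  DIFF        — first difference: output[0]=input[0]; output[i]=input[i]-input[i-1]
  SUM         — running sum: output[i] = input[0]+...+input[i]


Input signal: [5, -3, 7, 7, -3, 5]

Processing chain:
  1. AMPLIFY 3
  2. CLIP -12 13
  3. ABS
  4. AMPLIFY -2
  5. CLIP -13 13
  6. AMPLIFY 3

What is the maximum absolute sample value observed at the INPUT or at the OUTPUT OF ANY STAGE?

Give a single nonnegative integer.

Answer: 39

Derivation:
Input: [5, -3, 7, 7, -3, 5] (max |s|=7)
Stage 1 (AMPLIFY 3): 5*3=15, -3*3=-9, 7*3=21, 7*3=21, -3*3=-9, 5*3=15 -> [15, -9, 21, 21, -9, 15] (max |s|=21)
Stage 2 (CLIP -12 13): clip(15,-12,13)=13, clip(-9,-12,13)=-9, clip(21,-12,13)=13, clip(21,-12,13)=13, clip(-9,-12,13)=-9, clip(15,-12,13)=13 -> [13, -9, 13, 13, -9, 13] (max |s|=13)
Stage 3 (ABS): |13|=13, |-9|=9, |13|=13, |13|=13, |-9|=9, |13|=13 -> [13, 9, 13, 13, 9, 13] (max |s|=13)
Stage 4 (AMPLIFY -2): 13*-2=-26, 9*-2=-18, 13*-2=-26, 13*-2=-26, 9*-2=-18, 13*-2=-26 -> [-26, -18, -26, -26, -18, -26] (max |s|=26)
Stage 5 (CLIP -13 13): clip(-26,-13,13)=-13, clip(-18,-13,13)=-13, clip(-26,-13,13)=-13, clip(-26,-13,13)=-13, clip(-18,-13,13)=-13, clip(-26,-13,13)=-13 -> [-13, -13, -13, -13, -13, -13] (max |s|=13)
Stage 6 (AMPLIFY 3): -13*3=-39, -13*3=-39, -13*3=-39, -13*3=-39, -13*3=-39, -13*3=-39 -> [-39, -39, -39, -39, -39, -39] (max |s|=39)
Overall max amplitude: 39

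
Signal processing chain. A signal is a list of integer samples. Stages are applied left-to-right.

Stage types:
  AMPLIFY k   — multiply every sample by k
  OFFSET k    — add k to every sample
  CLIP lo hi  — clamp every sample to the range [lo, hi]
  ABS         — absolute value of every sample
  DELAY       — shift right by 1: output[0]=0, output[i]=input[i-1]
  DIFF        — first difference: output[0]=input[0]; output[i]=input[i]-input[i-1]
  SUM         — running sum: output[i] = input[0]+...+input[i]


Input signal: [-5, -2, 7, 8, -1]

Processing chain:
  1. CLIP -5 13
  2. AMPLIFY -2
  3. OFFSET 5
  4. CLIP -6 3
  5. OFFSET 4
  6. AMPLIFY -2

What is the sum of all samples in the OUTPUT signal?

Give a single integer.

Input: [-5, -2, 7, 8, -1]
Stage 1 (CLIP -5 13): clip(-5,-5,13)=-5, clip(-2,-5,13)=-2, clip(7,-5,13)=7, clip(8,-5,13)=8, clip(-1,-5,13)=-1 -> [-5, -2, 7, 8, -1]
Stage 2 (AMPLIFY -2): -5*-2=10, -2*-2=4, 7*-2=-14, 8*-2=-16, -1*-2=2 -> [10, 4, -14, -16, 2]
Stage 3 (OFFSET 5): 10+5=15, 4+5=9, -14+5=-9, -16+5=-11, 2+5=7 -> [15, 9, -9, -11, 7]
Stage 4 (CLIP -6 3): clip(15,-6,3)=3, clip(9,-6,3)=3, clip(-9,-6,3)=-6, clip(-11,-6,3)=-6, clip(7,-6,3)=3 -> [3, 3, -6, -6, 3]
Stage 5 (OFFSET 4): 3+4=7, 3+4=7, -6+4=-2, -6+4=-2, 3+4=7 -> [7, 7, -2, -2, 7]
Stage 6 (AMPLIFY -2): 7*-2=-14, 7*-2=-14, -2*-2=4, -2*-2=4, 7*-2=-14 -> [-14, -14, 4, 4, -14]
Output sum: -34

Answer: -34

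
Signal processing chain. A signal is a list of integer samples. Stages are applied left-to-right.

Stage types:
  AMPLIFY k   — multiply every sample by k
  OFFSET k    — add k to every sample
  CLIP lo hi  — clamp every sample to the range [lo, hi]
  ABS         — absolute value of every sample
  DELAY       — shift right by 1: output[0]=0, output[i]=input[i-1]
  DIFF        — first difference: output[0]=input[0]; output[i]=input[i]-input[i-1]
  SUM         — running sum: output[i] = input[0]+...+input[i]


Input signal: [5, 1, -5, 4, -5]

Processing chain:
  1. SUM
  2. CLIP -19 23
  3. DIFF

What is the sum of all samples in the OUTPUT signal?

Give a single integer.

Input: [5, 1, -5, 4, -5]
Stage 1 (SUM): sum[0..0]=5, sum[0..1]=6, sum[0..2]=1, sum[0..3]=5, sum[0..4]=0 -> [5, 6, 1, 5, 0]
Stage 2 (CLIP -19 23): clip(5,-19,23)=5, clip(6,-19,23)=6, clip(1,-19,23)=1, clip(5,-19,23)=5, clip(0,-19,23)=0 -> [5, 6, 1, 5, 0]
Stage 3 (DIFF): s[0]=5, 6-5=1, 1-6=-5, 5-1=4, 0-5=-5 -> [5, 1, -5, 4, -5]
Output sum: 0

Answer: 0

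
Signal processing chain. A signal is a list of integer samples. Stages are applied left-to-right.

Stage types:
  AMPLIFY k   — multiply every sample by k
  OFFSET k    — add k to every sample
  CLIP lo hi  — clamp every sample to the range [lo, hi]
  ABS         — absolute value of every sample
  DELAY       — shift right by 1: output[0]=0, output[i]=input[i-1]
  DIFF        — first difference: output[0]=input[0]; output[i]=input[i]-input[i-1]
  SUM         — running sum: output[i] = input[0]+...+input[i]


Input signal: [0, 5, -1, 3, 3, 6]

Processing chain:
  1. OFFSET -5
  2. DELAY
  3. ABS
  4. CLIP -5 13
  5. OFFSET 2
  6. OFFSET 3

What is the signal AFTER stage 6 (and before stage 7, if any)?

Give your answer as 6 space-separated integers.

Input: [0, 5, -1, 3, 3, 6]
Stage 1 (OFFSET -5): 0+-5=-5, 5+-5=0, -1+-5=-6, 3+-5=-2, 3+-5=-2, 6+-5=1 -> [-5, 0, -6, -2, -2, 1]
Stage 2 (DELAY): [0, -5, 0, -6, -2, -2] = [0, -5, 0, -6, -2, -2] -> [0, -5, 0, -6, -2, -2]
Stage 3 (ABS): |0|=0, |-5|=5, |0|=0, |-6|=6, |-2|=2, |-2|=2 -> [0, 5, 0, 6, 2, 2]
Stage 4 (CLIP -5 13): clip(0,-5,13)=0, clip(5,-5,13)=5, clip(0,-5,13)=0, clip(6,-5,13)=6, clip(2,-5,13)=2, clip(2,-5,13)=2 -> [0, 5, 0, 6, 2, 2]
Stage 5 (OFFSET 2): 0+2=2, 5+2=7, 0+2=2, 6+2=8, 2+2=4, 2+2=4 -> [2, 7, 2, 8, 4, 4]
Stage 6 (OFFSET 3): 2+3=5, 7+3=10, 2+3=5, 8+3=11, 4+3=7, 4+3=7 -> [5, 10, 5, 11, 7, 7]

Answer: 5 10 5 11 7 7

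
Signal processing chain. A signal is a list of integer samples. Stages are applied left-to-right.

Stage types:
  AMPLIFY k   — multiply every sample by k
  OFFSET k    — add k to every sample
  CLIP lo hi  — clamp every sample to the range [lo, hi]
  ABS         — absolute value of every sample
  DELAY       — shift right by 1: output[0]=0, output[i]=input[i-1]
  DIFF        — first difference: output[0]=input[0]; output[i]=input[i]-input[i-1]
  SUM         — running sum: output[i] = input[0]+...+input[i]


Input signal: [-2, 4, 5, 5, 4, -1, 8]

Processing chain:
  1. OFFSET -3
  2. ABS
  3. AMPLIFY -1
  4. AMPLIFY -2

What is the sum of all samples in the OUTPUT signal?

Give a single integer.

Answer: 40

Derivation:
Input: [-2, 4, 5, 5, 4, -1, 8]
Stage 1 (OFFSET -3): -2+-3=-5, 4+-3=1, 5+-3=2, 5+-3=2, 4+-3=1, -1+-3=-4, 8+-3=5 -> [-5, 1, 2, 2, 1, -4, 5]
Stage 2 (ABS): |-5|=5, |1|=1, |2|=2, |2|=2, |1|=1, |-4|=4, |5|=5 -> [5, 1, 2, 2, 1, 4, 5]
Stage 3 (AMPLIFY -1): 5*-1=-5, 1*-1=-1, 2*-1=-2, 2*-1=-2, 1*-1=-1, 4*-1=-4, 5*-1=-5 -> [-5, -1, -2, -2, -1, -4, -5]
Stage 4 (AMPLIFY -2): -5*-2=10, -1*-2=2, -2*-2=4, -2*-2=4, -1*-2=2, -4*-2=8, -5*-2=10 -> [10, 2, 4, 4, 2, 8, 10]
Output sum: 40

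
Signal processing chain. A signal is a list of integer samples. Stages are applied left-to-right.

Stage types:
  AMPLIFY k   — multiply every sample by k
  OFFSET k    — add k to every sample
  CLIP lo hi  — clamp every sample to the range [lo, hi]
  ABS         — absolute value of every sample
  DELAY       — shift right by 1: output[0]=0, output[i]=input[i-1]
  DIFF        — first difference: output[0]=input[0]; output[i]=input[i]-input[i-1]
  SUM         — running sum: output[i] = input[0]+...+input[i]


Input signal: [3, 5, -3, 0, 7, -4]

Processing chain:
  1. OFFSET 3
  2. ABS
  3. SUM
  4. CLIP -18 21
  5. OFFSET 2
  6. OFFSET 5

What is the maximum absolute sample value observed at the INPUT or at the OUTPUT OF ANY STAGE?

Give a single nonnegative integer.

Input: [3, 5, -3, 0, 7, -4] (max |s|=7)
Stage 1 (OFFSET 3): 3+3=6, 5+3=8, -3+3=0, 0+3=3, 7+3=10, -4+3=-1 -> [6, 8, 0, 3, 10, -1] (max |s|=10)
Stage 2 (ABS): |6|=6, |8|=8, |0|=0, |3|=3, |10|=10, |-1|=1 -> [6, 8, 0, 3, 10, 1] (max |s|=10)
Stage 3 (SUM): sum[0..0]=6, sum[0..1]=14, sum[0..2]=14, sum[0..3]=17, sum[0..4]=27, sum[0..5]=28 -> [6, 14, 14, 17, 27, 28] (max |s|=28)
Stage 4 (CLIP -18 21): clip(6,-18,21)=6, clip(14,-18,21)=14, clip(14,-18,21)=14, clip(17,-18,21)=17, clip(27,-18,21)=21, clip(28,-18,21)=21 -> [6, 14, 14, 17, 21, 21] (max |s|=21)
Stage 5 (OFFSET 2): 6+2=8, 14+2=16, 14+2=16, 17+2=19, 21+2=23, 21+2=23 -> [8, 16, 16, 19, 23, 23] (max |s|=23)
Stage 6 (OFFSET 5): 8+5=13, 16+5=21, 16+5=21, 19+5=24, 23+5=28, 23+5=28 -> [13, 21, 21, 24, 28, 28] (max |s|=28)
Overall max amplitude: 28

Answer: 28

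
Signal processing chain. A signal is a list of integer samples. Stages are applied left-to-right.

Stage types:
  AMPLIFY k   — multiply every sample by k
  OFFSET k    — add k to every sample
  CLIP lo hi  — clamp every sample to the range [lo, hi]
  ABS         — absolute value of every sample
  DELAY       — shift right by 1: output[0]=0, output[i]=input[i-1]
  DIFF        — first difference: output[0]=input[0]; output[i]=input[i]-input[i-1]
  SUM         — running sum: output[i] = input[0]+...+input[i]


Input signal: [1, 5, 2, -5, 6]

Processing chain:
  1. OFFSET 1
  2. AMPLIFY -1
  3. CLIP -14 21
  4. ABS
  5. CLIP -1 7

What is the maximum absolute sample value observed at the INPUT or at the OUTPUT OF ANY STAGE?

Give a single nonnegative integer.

Answer: 7

Derivation:
Input: [1, 5, 2, -5, 6] (max |s|=6)
Stage 1 (OFFSET 1): 1+1=2, 5+1=6, 2+1=3, -5+1=-4, 6+1=7 -> [2, 6, 3, -4, 7] (max |s|=7)
Stage 2 (AMPLIFY -1): 2*-1=-2, 6*-1=-6, 3*-1=-3, -4*-1=4, 7*-1=-7 -> [-2, -6, -3, 4, -7] (max |s|=7)
Stage 3 (CLIP -14 21): clip(-2,-14,21)=-2, clip(-6,-14,21)=-6, clip(-3,-14,21)=-3, clip(4,-14,21)=4, clip(-7,-14,21)=-7 -> [-2, -6, -3, 4, -7] (max |s|=7)
Stage 4 (ABS): |-2|=2, |-6|=6, |-3|=3, |4|=4, |-7|=7 -> [2, 6, 3, 4, 7] (max |s|=7)
Stage 5 (CLIP -1 7): clip(2,-1,7)=2, clip(6,-1,7)=6, clip(3,-1,7)=3, clip(4,-1,7)=4, clip(7,-1,7)=7 -> [2, 6, 3, 4, 7] (max |s|=7)
Overall max amplitude: 7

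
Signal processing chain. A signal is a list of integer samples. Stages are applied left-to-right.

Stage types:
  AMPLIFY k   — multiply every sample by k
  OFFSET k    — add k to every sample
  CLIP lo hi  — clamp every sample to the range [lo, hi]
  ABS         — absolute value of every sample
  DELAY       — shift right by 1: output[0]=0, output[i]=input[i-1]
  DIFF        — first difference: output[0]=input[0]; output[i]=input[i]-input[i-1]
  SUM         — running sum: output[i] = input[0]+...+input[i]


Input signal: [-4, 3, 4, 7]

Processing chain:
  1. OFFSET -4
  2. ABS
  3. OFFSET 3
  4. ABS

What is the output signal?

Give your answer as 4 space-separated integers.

Input: [-4, 3, 4, 7]
Stage 1 (OFFSET -4): -4+-4=-8, 3+-4=-1, 4+-4=0, 7+-4=3 -> [-8, -1, 0, 3]
Stage 2 (ABS): |-8|=8, |-1|=1, |0|=0, |3|=3 -> [8, 1, 0, 3]
Stage 3 (OFFSET 3): 8+3=11, 1+3=4, 0+3=3, 3+3=6 -> [11, 4, 3, 6]
Stage 4 (ABS): |11|=11, |4|=4, |3|=3, |6|=6 -> [11, 4, 3, 6]

Answer: 11 4 3 6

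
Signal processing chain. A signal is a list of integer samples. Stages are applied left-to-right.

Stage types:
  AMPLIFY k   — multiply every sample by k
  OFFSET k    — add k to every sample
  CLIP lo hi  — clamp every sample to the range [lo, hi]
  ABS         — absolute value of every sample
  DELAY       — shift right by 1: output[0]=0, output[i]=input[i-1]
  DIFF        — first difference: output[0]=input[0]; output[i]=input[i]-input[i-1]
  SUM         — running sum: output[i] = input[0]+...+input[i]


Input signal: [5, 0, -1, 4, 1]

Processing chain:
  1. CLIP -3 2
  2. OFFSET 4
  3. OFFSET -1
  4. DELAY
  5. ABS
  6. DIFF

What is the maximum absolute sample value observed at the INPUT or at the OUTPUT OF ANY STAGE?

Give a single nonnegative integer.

Answer: 6

Derivation:
Input: [5, 0, -1, 4, 1] (max |s|=5)
Stage 1 (CLIP -3 2): clip(5,-3,2)=2, clip(0,-3,2)=0, clip(-1,-3,2)=-1, clip(4,-3,2)=2, clip(1,-3,2)=1 -> [2, 0, -1, 2, 1] (max |s|=2)
Stage 2 (OFFSET 4): 2+4=6, 0+4=4, -1+4=3, 2+4=6, 1+4=5 -> [6, 4, 3, 6, 5] (max |s|=6)
Stage 3 (OFFSET -1): 6+-1=5, 4+-1=3, 3+-1=2, 6+-1=5, 5+-1=4 -> [5, 3, 2, 5, 4] (max |s|=5)
Stage 4 (DELAY): [0, 5, 3, 2, 5] = [0, 5, 3, 2, 5] -> [0, 5, 3, 2, 5] (max |s|=5)
Stage 5 (ABS): |0|=0, |5|=5, |3|=3, |2|=2, |5|=5 -> [0, 5, 3, 2, 5] (max |s|=5)
Stage 6 (DIFF): s[0]=0, 5-0=5, 3-5=-2, 2-3=-1, 5-2=3 -> [0, 5, -2, -1, 3] (max |s|=5)
Overall max amplitude: 6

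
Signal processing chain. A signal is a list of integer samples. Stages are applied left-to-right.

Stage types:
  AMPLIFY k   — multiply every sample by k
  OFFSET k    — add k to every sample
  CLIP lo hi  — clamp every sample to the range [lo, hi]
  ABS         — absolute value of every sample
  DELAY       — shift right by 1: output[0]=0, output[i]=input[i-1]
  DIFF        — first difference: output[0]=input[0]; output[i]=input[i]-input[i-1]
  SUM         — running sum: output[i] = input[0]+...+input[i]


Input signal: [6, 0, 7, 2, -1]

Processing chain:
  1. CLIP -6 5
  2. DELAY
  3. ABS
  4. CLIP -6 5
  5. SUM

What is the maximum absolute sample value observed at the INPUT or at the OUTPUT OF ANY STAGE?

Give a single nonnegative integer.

Answer: 12

Derivation:
Input: [6, 0, 7, 2, -1] (max |s|=7)
Stage 1 (CLIP -6 5): clip(6,-6,5)=5, clip(0,-6,5)=0, clip(7,-6,5)=5, clip(2,-6,5)=2, clip(-1,-6,5)=-1 -> [5, 0, 5, 2, -1] (max |s|=5)
Stage 2 (DELAY): [0, 5, 0, 5, 2] = [0, 5, 0, 5, 2] -> [0, 5, 0, 5, 2] (max |s|=5)
Stage 3 (ABS): |0|=0, |5|=5, |0|=0, |5|=5, |2|=2 -> [0, 5, 0, 5, 2] (max |s|=5)
Stage 4 (CLIP -6 5): clip(0,-6,5)=0, clip(5,-6,5)=5, clip(0,-6,5)=0, clip(5,-6,5)=5, clip(2,-6,5)=2 -> [0, 5, 0, 5, 2] (max |s|=5)
Stage 5 (SUM): sum[0..0]=0, sum[0..1]=5, sum[0..2]=5, sum[0..3]=10, sum[0..4]=12 -> [0, 5, 5, 10, 12] (max |s|=12)
Overall max amplitude: 12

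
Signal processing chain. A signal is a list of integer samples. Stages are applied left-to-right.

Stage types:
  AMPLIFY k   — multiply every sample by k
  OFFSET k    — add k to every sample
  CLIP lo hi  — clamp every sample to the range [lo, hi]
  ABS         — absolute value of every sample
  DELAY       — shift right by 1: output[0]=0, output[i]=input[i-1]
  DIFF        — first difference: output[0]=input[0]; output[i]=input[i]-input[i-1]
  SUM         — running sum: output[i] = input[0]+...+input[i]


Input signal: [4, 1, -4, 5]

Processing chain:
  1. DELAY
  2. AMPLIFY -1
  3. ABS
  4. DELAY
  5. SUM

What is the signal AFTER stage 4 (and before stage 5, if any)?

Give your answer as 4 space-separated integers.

Answer: 0 0 4 1

Derivation:
Input: [4, 1, -4, 5]
Stage 1 (DELAY): [0, 4, 1, -4] = [0, 4, 1, -4] -> [0, 4, 1, -4]
Stage 2 (AMPLIFY -1): 0*-1=0, 4*-1=-4, 1*-1=-1, -4*-1=4 -> [0, -4, -1, 4]
Stage 3 (ABS): |0|=0, |-4|=4, |-1|=1, |4|=4 -> [0, 4, 1, 4]
Stage 4 (DELAY): [0, 0, 4, 1] = [0, 0, 4, 1] -> [0, 0, 4, 1]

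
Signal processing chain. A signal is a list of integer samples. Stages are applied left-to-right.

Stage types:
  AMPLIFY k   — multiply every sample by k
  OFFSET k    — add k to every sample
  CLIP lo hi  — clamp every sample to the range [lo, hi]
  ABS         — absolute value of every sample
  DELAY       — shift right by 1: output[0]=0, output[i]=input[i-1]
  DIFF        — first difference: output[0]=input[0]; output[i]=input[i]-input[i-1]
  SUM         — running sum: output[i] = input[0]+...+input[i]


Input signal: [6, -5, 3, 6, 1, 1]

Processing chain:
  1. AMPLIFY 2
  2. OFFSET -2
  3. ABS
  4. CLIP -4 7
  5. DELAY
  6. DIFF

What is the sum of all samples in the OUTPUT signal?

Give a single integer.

Answer: 0

Derivation:
Input: [6, -5, 3, 6, 1, 1]
Stage 1 (AMPLIFY 2): 6*2=12, -5*2=-10, 3*2=6, 6*2=12, 1*2=2, 1*2=2 -> [12, -10, 6, 12, 2, 2]
Stage 2 (OFFSET -2): 12+-2=10, -10+-2=-12, 6+-2=4, 12+-2=10, 2+-2=0, 2+-2=0 -> [10, -12, 4, 10, 0, 0]
Stage 3 (ABS): |10|=10, |-12|=12, |4|=4, |10|=10, |0|=0, |0|=0 -> [10, 12, 4, 10, 0, 0]
Stage 4 (CLIP -4 7): clip(10,-4,7)=7, clip(12,-4,7)=7, clip(4,-4,7)=4, clip(10,-4,7)=7, clip(0,-4,7)=0, clip(0,-4,7)=0 -> [7, 7, 4, 7, 0, 0]
Stage 5 (DELAY): [0, 7, 7, 4, 7, 0] = [0, 7, 7, 4, 7, 0] -> [0, 7, 7, 4, 7, 0]
Stage 6 (DIFF): s[0]=0, 7-0=7, 7-7=0, 4-7=-3, 7-4=3, 0-7=-7 -> [0, 7, 0, -3, 3, -7]
Output sum: 0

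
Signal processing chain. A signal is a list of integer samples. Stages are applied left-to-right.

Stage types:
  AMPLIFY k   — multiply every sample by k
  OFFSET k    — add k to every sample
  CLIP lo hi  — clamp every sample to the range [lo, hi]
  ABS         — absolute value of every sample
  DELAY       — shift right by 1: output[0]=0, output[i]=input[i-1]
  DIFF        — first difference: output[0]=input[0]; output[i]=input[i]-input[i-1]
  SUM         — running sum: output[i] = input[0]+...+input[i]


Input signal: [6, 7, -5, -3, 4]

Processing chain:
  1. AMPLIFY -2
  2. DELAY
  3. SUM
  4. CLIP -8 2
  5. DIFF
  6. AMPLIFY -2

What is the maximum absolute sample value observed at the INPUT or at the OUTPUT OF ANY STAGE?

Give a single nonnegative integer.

Answer: 26

Derivation:
Input: [6, 7, -5, -3, 4] (max |s|=7)
Stage 1 (AMPLIFY -2): 6*-2=-12, 7*-2=-14, -5*-2=10, -3*-2=6, 4*-2=-8 -> [-12, -14, 10, 6, -8] (max |s|=14)
Stage 2 (DELAY): [0, -12, -14, 10, 6] = [0, -12, -14, 10, 6] -> [0, -12, -14, 10, 6] (max |s|=14)
Stage 3 (SUM): sum[0..0]=0, sum[0..1]=-12, sum[0..2]=-26, sum[0..3]=-16, sum[0..4]=-10 -> [0, -12, -26, -16, -10] (max |s|=26)
Stage 4 (CLIP -8 2): clip(0,-8,2)=0, clip(-12,-8,2)=-8, clip(-26,-8,2)=-8, clip(-16,-8,2)=-8, clip(-10,-8,2)=-8 -> [0, -8, -8, -8, -8] (max |s|=8)
Stage 5 (DIFF): s[0]=0, -8-0=-8, -8--8=0, -8--8=0, -8--8=0 -> [0, -8, 0, 0, 0] (max |s|=8)
Stage 6 (AMPLIFY -2): 0*-2=0, -8*-2=16, 0*-2=0, 0*-2=0, 0*-2=0 -> [0, 16, 0, 0, 0] (max |s|=16)
Overall max amplitude: 26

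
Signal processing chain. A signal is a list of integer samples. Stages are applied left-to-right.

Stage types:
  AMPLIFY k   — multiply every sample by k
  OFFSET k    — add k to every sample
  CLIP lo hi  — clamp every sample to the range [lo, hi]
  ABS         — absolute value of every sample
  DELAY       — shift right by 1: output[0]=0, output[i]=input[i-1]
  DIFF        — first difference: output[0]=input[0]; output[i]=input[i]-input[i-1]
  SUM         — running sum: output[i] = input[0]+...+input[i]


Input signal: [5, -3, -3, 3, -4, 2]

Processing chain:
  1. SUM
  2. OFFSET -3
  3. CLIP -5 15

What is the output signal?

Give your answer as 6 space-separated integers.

Input: [5, -3, -3, 3, -4, 2]
Stage 1 (SUM): sum[0..0]=5, sum[0..1]=2, sum[0..2]=-1, sum[0..3]=2, sum[0..4]=-2, sum[0..5]=0 -> [5, 2, -1, 2, -2, 0]
Stage 2 (OFFSET -3): 5+-3=2, 2+-3=-1, -1+-3=-4, 2+-3=-1, -2+-3=-5, 0+-3=-3 -> [2, -1, -4, -1, -5, -3]
Stage 3 (CLIP -5 15): clip(2,-5,15)=2, clip(-1,-5,15)=-1, clip(-4,-5,15)=-4, clip(-1,-5,15)=-1, clip(-5,-5,15)=-5, clip(-3,-5,15)=-3 -> [2, -1, -4, -1, -5, -3]

Answer: 2 -1 -4 -1 -5 -3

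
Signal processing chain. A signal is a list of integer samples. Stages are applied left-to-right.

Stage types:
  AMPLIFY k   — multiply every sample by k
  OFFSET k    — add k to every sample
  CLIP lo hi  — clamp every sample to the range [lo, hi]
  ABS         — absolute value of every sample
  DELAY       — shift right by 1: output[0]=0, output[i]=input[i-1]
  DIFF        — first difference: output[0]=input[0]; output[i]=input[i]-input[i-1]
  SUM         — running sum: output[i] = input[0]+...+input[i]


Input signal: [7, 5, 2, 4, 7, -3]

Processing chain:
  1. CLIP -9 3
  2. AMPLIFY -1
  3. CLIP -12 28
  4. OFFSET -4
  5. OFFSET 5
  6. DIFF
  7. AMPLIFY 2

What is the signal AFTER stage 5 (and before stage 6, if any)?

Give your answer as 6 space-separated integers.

Input: [7, 5, 2, 4, 7, -3]
Stage 1 (CLIP -9 3): clip(7,-9,3)=3, clip(5,-9,3)=3, clip(2,-9,3)=2, clip(4,-9,3)=3, clip(7,-9,3)=3, clip(-3,-9,3)=-3 -> [3, 3, 2, 3, 3, -3]
Stage 2 (AMPLIFY -1): 3*-1=-3, 3*-1=-3, 2*-1=-2, 3*-1=-3, 3*-1=-3, -3*-1=3 -> [-3, -3, -2, -3, -3, 3]
Stage 3 (CLIP -12 28): clip(-3,-12,28)=-3, clip(-3,-12,28)=-3, clip(-2,-12,28)=-2, clip(-3,-12,28)=-3, clip(-3,-12,28)=-3, clip(3,-12,28)=3 -> [-3, -3, -2, -3, -3, 3]
Stage 4 (OFFSET -4): -3+-4=-7, -3+-4=-7, -2+-4=-6, -3+-4=-7, -3+-4=-7, 3+-4=-1 -> [-7, -7, -6, -7, -7, -1]
Stage 5 (OFFSET 5): -7+5=-2, -7+5=-2, -6+5=-1, -7+5=-2, -7+5=-2, -1+5=4 -> [-2, -2, -1, -2, -2, 4]

Answer: -2 -2 -1 -2 -2 4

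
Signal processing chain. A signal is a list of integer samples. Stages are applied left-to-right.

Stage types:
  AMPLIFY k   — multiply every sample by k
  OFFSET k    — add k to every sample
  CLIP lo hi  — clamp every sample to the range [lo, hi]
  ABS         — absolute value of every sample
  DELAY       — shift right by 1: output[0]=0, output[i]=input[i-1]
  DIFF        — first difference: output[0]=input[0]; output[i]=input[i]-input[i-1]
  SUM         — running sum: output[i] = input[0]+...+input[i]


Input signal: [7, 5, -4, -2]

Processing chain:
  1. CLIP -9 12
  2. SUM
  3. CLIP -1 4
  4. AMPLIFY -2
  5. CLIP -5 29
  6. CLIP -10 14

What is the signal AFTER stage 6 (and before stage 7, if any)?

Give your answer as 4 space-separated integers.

Input: [7, 5, -4, -2]
Stage 1 (CLIP -9 12): clip(7,-9,12)=7, clip(5,-9,12)=5, clip(-4,-9,12)=-4, clip(-2,-9,12)=-2 -> [7, 5, -4, -2]
Stage 2 (SUM): sum[0..0]=7, sum[0..1]=12, sum[0..2]=8, sum[0..3]=6 -> [7, 12, 8, 6]
Stage 3 (CLIP -1 4): clip(7,-1,4)=4, clip(12,-1,4)=4, clip(8,-1,4)=4, clip(6,-1,4)=4 -> [4, 4, 4, 4]
Stage 4 (AMPLIFY -2): 4*-2=-8, 4*-2=-8, 4*-2=-8, 4*-2=-8 -> [-8, -8, -8, -8]
Stage 5 (CLIP -5 29): clip(-8,-5,29)=-5, clip(-8,-5,29)=-5, clip(-8,-5,29)=-5, clip(-8,-5,29)=-5 -> [-5, -5, -5, -5]
Stage 6 (CLIP -10 14): clip(-5,-10,14)=-5, clip(-5,-10,14)=-5, clip(-5,-10,14)=-5, clip(-5,-10,14)=-5 -> [-5, -5, -5, -5]

Answer: -5 -5 -5 -5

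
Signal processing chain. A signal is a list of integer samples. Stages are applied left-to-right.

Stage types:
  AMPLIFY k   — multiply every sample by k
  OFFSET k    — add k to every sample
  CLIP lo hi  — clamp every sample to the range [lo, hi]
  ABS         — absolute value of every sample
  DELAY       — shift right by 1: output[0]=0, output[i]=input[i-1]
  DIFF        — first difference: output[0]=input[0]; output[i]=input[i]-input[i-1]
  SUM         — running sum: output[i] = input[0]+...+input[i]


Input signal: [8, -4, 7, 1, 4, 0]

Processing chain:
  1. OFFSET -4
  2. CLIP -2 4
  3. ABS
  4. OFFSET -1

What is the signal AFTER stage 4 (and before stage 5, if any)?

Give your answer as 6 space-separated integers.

Answer: 3 1 2 1 -1 1

Derivation:
Input: [8, -4, 7, 1, 4, 0]
Stage 1 (OFFSET -4): 8+-4=4, -4+-4=-8, 7+-4=3, 1+-4=-3, 4+-4=0, 0+-4=-4 -> [4, -8, 3, -3, 0, -4]
Stage 2 (CLIP -2 4): clip(4,-2,4)=4, clip(-8,-2,4)=-2, clip(3,-2,4)=3, clip(-3,-2,4)=-2, clip(0,-2,4)=0, clip(-4,-2,4)=-2 -> [4, -2, 3, -2, 0, -2]
Stage 3 (ABS): |4|=4, |-2|=2, |3|=3, |-2|=2, |0|=0, |-2|=2 -> [4, 2, 3, 2, 0, 2]
Stage 4 (OFFSET -1): 4+-1=3, 2+-1=1, 3+-1=2, 2+-1=1, 0+-1=-1, 2+-1=1 -> [3, 1, 2, 1, -1, 1]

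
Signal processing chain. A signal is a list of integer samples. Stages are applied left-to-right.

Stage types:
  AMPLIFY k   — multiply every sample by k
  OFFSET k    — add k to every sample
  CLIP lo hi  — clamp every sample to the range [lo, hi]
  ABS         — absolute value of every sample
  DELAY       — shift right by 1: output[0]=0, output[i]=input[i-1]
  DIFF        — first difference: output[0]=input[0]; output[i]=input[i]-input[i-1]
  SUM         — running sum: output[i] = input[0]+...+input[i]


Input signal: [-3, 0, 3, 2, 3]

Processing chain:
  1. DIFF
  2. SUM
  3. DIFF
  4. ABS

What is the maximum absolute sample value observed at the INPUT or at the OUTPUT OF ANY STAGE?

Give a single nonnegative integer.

Input: [-3, 0, 3, 2, 3] (max |s|=3)
Stage 1 (DIFF): s[0]=-3, 0--3=3, 3-0=3, 2-3=-1, 3-2=1 -> [-3, 3, 3, -1, 1] (max |s|=3)
Stage 2 (SUM): sum[0..0]=-3, sum[0..1]=0, sum[0..2]=3, sum[0..3]=2, sum[0..4]=3 -> [-3, 0, 3, 2, 3] (max |s|=3)
Stage 3 (DIFF): s[0]=-3, 0--3=3, 3-0=3, 2-3=-1, 3-2=1 -> [-3, 3, 3, -1, 1] (max |s|=3)
Stage 4 (ABS): |-3|=3, |3|=3, |3|=3, |-1|=1, |1|=1 -> [3, 3, 3, 1, 1] (max |s|=3)
Overall max amplitude: 3

Answer: 3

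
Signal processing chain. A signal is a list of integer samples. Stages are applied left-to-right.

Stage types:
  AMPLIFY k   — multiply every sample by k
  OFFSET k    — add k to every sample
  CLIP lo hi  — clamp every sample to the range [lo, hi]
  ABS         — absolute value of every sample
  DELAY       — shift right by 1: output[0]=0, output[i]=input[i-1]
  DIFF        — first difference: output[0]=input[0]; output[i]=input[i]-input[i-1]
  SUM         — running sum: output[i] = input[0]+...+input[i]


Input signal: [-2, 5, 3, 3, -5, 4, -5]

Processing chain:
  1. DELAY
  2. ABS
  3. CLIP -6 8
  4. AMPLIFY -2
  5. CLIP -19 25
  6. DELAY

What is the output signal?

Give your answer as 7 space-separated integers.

Answer: 0 0 -4 -10 -6 -6 -10

Derivation:
Input: [-2, 5, 3, 3, -5, 4, -5]
Stage 1 (DELAY): [0, -2, 5, 3, 3, -5, 4] = [0, -2, 5, 3, 3, -5, 4] -> [0, -2, 5, 3, 3, -5, 4]
Stage 2 (ABS): |0|=0, |-2|=2, |5|=5, |3|=3, |3|=3, |-5|=5, |4|=4 -> [0, 2, 5, 3, 3, 5, 4]
Stage 3 (CLIP -6 8): clip(0,-6,8)=0, clip(2,-6,8)=2, clip(5,-6,8)=5, clip(3,-6,8)=3, clip(3,-6,8)=3, clip(5,-6,8)=5, clip(4,-6,8)=4 -> [0, 2, 5, 3, 3, 5, 4]
Stage 4 (AMPLIFY -2): 0*-2=0, 2*-2=-4, 5*-2=-10, 3*-2=-6, 3*-2=-6, 5*-2=-10, 4*-2=-8 -> [0, -4, -10, -6, -6, -10, -8]
Stage 5 (CLIP -19 25): clip(0,-19,25)=0, clip(-4,-19,25)=-4, clip(-10,-19,25)=-10, clip(-6,-19,25)=-6, clip(-6,-19,25)=-6, clip(-10,-19,25)=-10, clip(-8,-19,25)=-8 -> [0, -4, -10, -6, -6, -10, -8]
Stage 6 (DELAY): [0, 0, -4, -10, -6, -6, -10] = [0, 0, -4, -10, -6, -6, -10] -> [0, 0, -4, -10, -6, -6, -10]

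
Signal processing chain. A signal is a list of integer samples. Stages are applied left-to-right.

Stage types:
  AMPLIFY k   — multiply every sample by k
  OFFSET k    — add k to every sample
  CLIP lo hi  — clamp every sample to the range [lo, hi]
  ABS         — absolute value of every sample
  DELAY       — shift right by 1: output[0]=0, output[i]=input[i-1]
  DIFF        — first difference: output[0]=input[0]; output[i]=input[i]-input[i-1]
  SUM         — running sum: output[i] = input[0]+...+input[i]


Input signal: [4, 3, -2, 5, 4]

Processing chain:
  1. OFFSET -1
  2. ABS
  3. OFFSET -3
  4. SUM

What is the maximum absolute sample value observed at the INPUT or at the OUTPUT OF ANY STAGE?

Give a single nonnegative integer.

Input: [4, 3, -2, 5, 4] (max |s|=5)
Stage 1 (OFFSET -1): 4+-1=3, 3+-1=2, -2+-1=-3, 5+-1=4, 4+-1=3 -> [3, 2, -3, 4, 3] (max |s|=4)
Stage 2 (ABS): |3|=3, |2|=2, |-3|=3, |4|=4, |3|=3 -> [3, 2, 3, 4, 3] (max |s|=4)
Stage 3 (OFFSET -3): 3+-3=0, 2+-3=-1, 3+-3=0, 4+-3=1, 3+-3=0 -> [0, -1, 0, 1, 0] (max |s|=1)
Stage 4 (SUM): sum[0..0]=0, sum[0..1]=-1, sum[0..2]=-1, sum[0..3]=0, sum[0..4]=0 -> [0, -1, -1, 0, 0] (max |s|=1)
Overall max amplitude: 5

Answer: 5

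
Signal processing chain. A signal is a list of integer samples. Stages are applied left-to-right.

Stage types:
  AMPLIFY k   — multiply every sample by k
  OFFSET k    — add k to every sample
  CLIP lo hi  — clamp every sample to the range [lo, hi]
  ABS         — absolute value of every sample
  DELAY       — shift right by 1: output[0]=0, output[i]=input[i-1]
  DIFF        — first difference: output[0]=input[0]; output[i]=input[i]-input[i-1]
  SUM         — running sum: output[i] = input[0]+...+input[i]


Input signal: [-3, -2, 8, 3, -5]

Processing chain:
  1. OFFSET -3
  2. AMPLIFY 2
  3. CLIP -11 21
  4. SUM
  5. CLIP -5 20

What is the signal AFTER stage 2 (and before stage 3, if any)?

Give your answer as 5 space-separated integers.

Input: [-3, -2, 8, 3, -5]
Stage 1 (OFFSET -3): -3+-3=-6, -2+-3=-5, 8+-3=5, 3+-3=0, -5+-3=-8 -> [-6, -5, 5, 0, -8]
Stage 2 (AMPLIFY 2): -6*2=-12, -5*2=-10, 5*2=10, 0*2=0, -8*2=-16 -> [-12, -10, 10, 0, -16]

Answer: -12 -10 10 0 -16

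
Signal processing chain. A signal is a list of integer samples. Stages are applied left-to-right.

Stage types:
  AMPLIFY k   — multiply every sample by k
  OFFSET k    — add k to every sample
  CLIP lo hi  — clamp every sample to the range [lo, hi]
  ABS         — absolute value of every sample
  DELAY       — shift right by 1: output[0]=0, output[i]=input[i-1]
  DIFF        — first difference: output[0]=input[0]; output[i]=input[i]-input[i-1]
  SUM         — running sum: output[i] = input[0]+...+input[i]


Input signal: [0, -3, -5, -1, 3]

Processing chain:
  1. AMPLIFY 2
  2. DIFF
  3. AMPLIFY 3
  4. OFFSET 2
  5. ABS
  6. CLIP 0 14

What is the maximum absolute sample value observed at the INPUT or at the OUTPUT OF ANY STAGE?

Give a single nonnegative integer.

Input: [0, -3, -5, -1, 3] (max |s|=5)
Stage 1 (AMPLIFY 2): 0*2=0, -3*2=-6, -5*2=-10, -1*2=-2, 3*2=6 -> [0, -6, -10, -2, 6] (max |s|=10)
Stage 2 (DIFF): s[0]=0, -6-0=-6, -10--6=-4, -2--10=8, 6--2=8 -> [0, -6, -4, 8, 8] (max |s|=8)
Stage 3 (AMPLIFY 3): 0*3=0, -6*3=-18, -4*3=-12, 8*3=24, 8*3=24 -> [0, -18, -12, 24, 24] (max |s|=24)
Stage 4 (OFFSET 2): 0+2=2, -18+2=-16, -12+2=-10, 24+2=26, 24+2=26 -> [2, -16, -10, 26, 26] (max |s|=26)
Stage 5 (ABS): |2|=2, |-16|=16, |-10|=10, |26|=26, |26|=26 -> [2, 16, 10, 26, 26] (max |s|=26)
Stage 6 (CLIP 0 14): clip(2,0,14)=2, clip(16,0,14)=14, clip(10,0,14)=10, clip(26,0,14)=14, clip(26,0,14)=14 -> [2, 14, 10, 14, 14] (max |s|=14)
Overall max amplitude: 26

Answer: 26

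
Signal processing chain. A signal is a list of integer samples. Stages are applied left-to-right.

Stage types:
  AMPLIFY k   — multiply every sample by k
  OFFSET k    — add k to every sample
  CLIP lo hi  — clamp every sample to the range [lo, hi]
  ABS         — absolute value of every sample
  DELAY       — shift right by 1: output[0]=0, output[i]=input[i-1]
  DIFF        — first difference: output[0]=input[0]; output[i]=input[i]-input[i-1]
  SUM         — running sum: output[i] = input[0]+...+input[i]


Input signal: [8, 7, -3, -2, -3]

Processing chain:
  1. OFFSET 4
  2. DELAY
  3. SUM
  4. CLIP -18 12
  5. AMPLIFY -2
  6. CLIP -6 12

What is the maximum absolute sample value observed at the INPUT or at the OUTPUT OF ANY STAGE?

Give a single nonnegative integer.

Input: [8, 7, -3, -2, -3] (max |s|=8)
Stage 1 (OFFSET 4): 8+4=12, 7+4=11, -3+4=1, -2+4=2, -3+4=1 -> [12, 11, 1, 2, 1] (max |s|=12)
Stage 2 (DELAY): [0, 12, 11, 1, 2] = [0, 12, 11, 1, 2] -> [0, 12, 11, 1, 2] (max |s|=12)
Stage 3 (SUM): sum[0..0]=0, sum[0..1]=12, sum[0..2]=23, sum[0..3]=24, sum[0..4]=26 -> [0, 12, 23, 24, 26] (max |s|=26)
Stage 4 (CLIP -18 12): clip(0,-18,12)=0, clip(12,-18,12)=12, clip(23,-18,12)=12, clip(24,-18,12)=12, clip(26,-18,12)=12 -> [0, 12, 12, 12, 12] (max |s|=12)
Stage 5 (AMPLIFY -2): 0*-2=0, 12*-2=-24, 12*-2=-24, 12*-2=-24, 12*-2=-24 -> [0, -24, -24, -24, -24] (max |s|=24)
Stage 6 (CLIP -6 12): clip(0,-6,12)=0, clip(-24,-6,12)=-6, clip(-24,-6,12)=-6, clip(-24,-6,12)=-6, clip(-24,-6,12)=-6 -> [0, -6, -6, -6, -6] (max |s|=6)
Overall max amplitude: 26

Answer: 26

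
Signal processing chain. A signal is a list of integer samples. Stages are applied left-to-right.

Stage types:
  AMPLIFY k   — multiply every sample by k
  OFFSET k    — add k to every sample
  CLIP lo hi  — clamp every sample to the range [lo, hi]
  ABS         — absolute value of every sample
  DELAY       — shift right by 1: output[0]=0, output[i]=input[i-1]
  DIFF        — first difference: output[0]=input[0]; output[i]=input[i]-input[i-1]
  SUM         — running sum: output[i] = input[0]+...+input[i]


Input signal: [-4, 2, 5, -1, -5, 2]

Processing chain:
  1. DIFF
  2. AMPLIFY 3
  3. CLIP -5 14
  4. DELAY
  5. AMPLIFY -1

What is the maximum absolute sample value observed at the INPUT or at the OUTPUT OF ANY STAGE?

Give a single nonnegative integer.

Answer: 21

Derivation:
Input: [-4, 2, 5, -1, -5, 2] (max |s|=5)
Stage 1 (DIFF): s[0]=-4, 2--4=6, 5-2=3, -1-5=-6, -5--1=-4, 2--5=7 -> [-4, 6, 3, -6, -4, 7] (max |s|=7)
Stage 2 (AMPLIFY 3): -4*3=-12, 6*3=18, 3*3=9, -6*3=-18, -4*3=-12, 7*3=21 -> [-12, 18, 9, -18, -12, 21] (max |s|=21)
Stage 3 (CLIP -5 14): clip(-12,-5,14)=-5, clip(18,-5,14)=14, clip(9,-5,14)=9, clip(-18,-5,14)=-5, clip(-12,-5,14)=-5, clip(21,-5,14)=14 -> [-5, 14, 9, -5, -5, 14] (max |s|=14)
Stage 4 (DELAY): [0, -5, 14, 9, -5, -5] = [0, -5, 14, 9, -5, -5] -> [0, -5, 14, 9, -5, -5] (max |s|=14)
Stage 5 (AMPLIFY -1): 0*-1=0, -5*-1=5, 14*-1=-14, 9*-1=-9, -5*-1=5, -5*-1=5 -> [0, 5, -14, -9, 5, 5] (max |s|=14)
Overall max amplitude: 21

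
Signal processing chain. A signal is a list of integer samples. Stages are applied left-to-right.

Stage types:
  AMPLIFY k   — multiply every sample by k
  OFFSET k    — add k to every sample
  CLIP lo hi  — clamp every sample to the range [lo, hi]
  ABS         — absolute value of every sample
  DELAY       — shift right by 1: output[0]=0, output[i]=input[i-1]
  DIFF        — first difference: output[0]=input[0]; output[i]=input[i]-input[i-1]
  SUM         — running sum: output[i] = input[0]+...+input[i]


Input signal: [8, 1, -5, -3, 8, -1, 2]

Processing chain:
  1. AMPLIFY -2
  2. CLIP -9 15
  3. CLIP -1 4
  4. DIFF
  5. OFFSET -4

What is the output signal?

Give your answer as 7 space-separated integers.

Answer: -5 -4 1 -4 -9 -1 -7

Derivation:
Input: [8, 1, -5, -3, 8, -1, 2]
Stage 1 (AMPLIFY -2): 8*-2=-16, 1*-2=-2, -5*-2=10, -3*-2=6, 8*-2=-16, -1*-2=2, 2*-2=-4 -> [-16, -2, 10, 6, -16, 2, -4]
Stage 2 (CLIP -9 15): clip(-16,-9,15)=-9, clip(-2,-9,15)=-2, clip(10,-9,15)=10, clip(6,-9,15)=6, clip(-16,-9,15)=-9, clip(2,-9,15)=2, clip(-4,-9,15)=-4 -> [-9, -2, 10, 6, -9, 2, -4]
Stage 3 (CLIP -1 4): clip(-9,-1,4)=-1, clip(-2,-1,4)=-1, clip(10,-1,4)=4, clip(6,-1,4)=4, clip(-9,-1,4)=-1, clip(2,-1,4)=2, clip(-4,-1,4)=-1 -> [-1, -1, 4, 4, -1, 2, -1]
Stage 4 (DIFF): s[0]=-1, -1--1=0, 4--1=5, 4-4=0, -1-4=-5, 2--1=3, -1-2=-3 -> [-1, 0, 5, 0, -5, 3, -3]
Stage 5 (OFFSET -4): -1+-4=-5, 0+-4=-4, 5+-4=1, 0+-4=-4, -5+-4=-9, 3+-4=-1, -3+-4=-7 -> [-5, -4, 1, -4, -9, -1, -7]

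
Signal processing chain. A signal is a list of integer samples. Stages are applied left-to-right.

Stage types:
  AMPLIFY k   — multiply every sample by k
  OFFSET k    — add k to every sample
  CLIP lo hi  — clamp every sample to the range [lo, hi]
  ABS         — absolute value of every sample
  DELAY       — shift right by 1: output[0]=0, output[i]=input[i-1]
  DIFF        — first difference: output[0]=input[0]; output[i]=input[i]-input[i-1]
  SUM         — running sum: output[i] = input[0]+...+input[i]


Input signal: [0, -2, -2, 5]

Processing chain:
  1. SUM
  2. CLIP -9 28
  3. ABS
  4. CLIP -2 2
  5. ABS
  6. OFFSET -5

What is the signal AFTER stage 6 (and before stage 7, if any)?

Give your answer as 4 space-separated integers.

Input: [0, -2, -2, 5]
Stage 1 (SUM): sum[0..0]=0, sum[0..1]=-2, sum[0..2]=-4, sum[0..3]=1 -> [0, -2, -4, 1]
Stage 2 (CLIP -9 28): clip(0,-9,28)=0, clip(-2,-9,28)=-2, clip(-4,-9,28)=-4, clip(1,-9,28)=1 -> [0, -2, -4, 1]
Stage 3 (ABS): |0|=0, |-2|=2, |-4|=4, |1|=1 -> [0, 2, 4, 1]
Stage 4 (CLIP -2 2): clip(0,-2,2)=0, clip(2,-2,2)=2, clip(4,-2,2)=2, clip(1,-2,2)=1 -> [0, 2, 2, 1]
Stage 5 (ABS): |0|=0, |2|=2, |2|=2, |1|=1 -> [0, 2, 2, 1]
Stage 6 (OFFSET -5): 0+-5=-5, 2+-5=-3, 2+-5=-3, 1+-5=-4 -> [-5, -3, -3, -4]

Answer: -5 -3 -3 -4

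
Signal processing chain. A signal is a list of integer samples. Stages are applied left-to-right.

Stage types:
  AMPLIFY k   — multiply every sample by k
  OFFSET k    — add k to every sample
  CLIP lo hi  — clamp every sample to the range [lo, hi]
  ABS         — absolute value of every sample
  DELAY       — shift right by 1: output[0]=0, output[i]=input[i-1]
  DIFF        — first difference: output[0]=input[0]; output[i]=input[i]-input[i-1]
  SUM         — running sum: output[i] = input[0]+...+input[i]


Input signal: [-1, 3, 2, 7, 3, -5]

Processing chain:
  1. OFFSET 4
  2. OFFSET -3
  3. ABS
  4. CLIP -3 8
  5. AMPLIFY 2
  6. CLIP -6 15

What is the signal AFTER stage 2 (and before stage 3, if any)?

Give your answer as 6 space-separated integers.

Answer: 0 4 3 8 4 -4

Derivation:
Input: [-1, 3, 2, 7, 3, -5]
Stage 1 (OFFSET 4): -1+4=3, 3+4=7, 2+4=6, 7+4=11, 3+4=7, -5+4=-1 -> [3, 7, 6, 11, 7, -1]
Stage 2 (OFFSET -3): 3+-3=0, 7+-3=4, 6+-3=3, 11+-3=8, 7+-3=4, -1+-3=-4 -> [0, 4, 3, 8, 4, -4]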